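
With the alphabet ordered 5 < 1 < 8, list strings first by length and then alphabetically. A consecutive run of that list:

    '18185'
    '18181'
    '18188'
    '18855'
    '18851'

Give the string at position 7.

Advancing 2 positions from 18851 through 18851 → 18858 reaches term 7.

18815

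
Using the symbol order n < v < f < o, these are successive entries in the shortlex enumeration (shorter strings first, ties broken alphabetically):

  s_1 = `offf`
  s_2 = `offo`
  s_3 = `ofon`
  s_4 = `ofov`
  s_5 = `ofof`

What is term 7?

oonn

Continuing the enumeration 2 steps past ofof: ofof → ofoo → (answer).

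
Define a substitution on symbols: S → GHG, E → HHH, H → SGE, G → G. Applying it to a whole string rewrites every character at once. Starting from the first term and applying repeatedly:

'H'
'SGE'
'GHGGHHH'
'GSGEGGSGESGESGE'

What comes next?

Applying the rule to each of the 15 symbols of GSGEGGSGESGESGE gives the pieces G GHG G HHH G G GHG G HHH GHG G HHH GHG G HHH, which concatenate to the answer.

GGHGGHHHGGGHGGHHHGHGGHHHGHGGHHH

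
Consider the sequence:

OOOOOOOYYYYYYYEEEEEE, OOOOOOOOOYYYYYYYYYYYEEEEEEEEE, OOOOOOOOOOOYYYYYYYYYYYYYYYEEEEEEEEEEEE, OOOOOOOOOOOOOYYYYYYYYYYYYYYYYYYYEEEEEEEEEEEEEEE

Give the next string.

OOOOOOOOOOOOOOOYYYYYYYYYYYYYYYYYYYYYYYEEEEEEEEEEEEEEEEEE

The n-th term is 2n+3 O's then 4n-1 Y's then 3n E's, where the shown terms are n = 2, 3, 4, 5.
At n = 6 the blocks have lengths 15, 23, 18.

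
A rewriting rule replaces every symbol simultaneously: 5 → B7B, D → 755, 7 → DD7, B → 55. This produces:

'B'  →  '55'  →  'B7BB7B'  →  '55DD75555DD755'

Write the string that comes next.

B7BB7B755755DD7B7BB7BB7BB7B755755DD7B7BB7B

Replace each of the 14 characters of 55DD75555DD755 in place — B7B B7B 755 755 DD7 B7B B7B B7B B7B 755 755 DD7 B7B B7B — and concatenate.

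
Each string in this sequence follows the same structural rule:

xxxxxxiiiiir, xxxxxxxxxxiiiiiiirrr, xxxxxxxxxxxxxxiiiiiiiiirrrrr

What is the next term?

Each string has the form x^{4n+2} i^{2n+3} r^{2n-1} (n = 1, 2, …).
At n = 4 the blocks have lengths 18, 11, 7.

xxxxxxxxxxxxxxxxxxiiiiiiiiiiirrrrrrr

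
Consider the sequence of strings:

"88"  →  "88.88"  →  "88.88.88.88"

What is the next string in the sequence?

s(k+1) = s(k)·.·s(k) — each term doubles the last with '.' between the halves.
Doubling 88.88.88.88 with '.' between the halves:

88.88.88.88.88.88.88.88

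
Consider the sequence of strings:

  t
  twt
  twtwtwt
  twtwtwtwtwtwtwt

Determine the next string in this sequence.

Each string is two copies of the previous one joined by 'w'.
So the next term is two copies of twtwtwtwtwtwtwt with 'w' between the halves.

twtwtwtwtwtwtwtwtwtwtwtwtwtwtwt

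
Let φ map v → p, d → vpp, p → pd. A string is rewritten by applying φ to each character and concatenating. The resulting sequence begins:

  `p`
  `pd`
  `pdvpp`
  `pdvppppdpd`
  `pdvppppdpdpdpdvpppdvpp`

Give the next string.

Rewriting the 22 symbols of pdvppppdpdpdpdvpppdvpp one by one yields pd vpp p pd pd pd pd vpp pd vpp pd vpp pd vpp p pd pd pd vpp p pd pd; concatenated:

pdvppppdpdpdpdvpppdvpppdvpppdvppppdpdpdvppppdpd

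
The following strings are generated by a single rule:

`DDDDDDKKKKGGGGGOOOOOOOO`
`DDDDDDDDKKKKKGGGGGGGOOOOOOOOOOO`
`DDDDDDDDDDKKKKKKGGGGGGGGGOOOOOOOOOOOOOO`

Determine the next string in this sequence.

Each string has the form D^{2n+2} K^{n+2} G^{2n+1} O^{3n+2}, where the shown terms are n = 2, 3, 4.
For the next term, n = 5, so the run lengths are 12, 7, 11, 17.

DDDDDDDDDDDDKKKKKKKGGGGGGGGGGGOOOOOOOOOOOOOOOOO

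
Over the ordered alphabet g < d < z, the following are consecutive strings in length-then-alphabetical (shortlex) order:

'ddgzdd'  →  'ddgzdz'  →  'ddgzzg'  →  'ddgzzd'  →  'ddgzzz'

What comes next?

The successor of ddgzzz increments the rightmost position that isn't already z and resets every position after it to g.

dddggg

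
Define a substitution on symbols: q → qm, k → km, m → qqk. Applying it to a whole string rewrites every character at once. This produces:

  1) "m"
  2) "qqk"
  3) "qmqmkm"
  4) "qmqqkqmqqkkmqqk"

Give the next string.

φ(qmqqkqmqqkkmqqk) expands symbol-by-symbol to qm qqk qm qm km qm qqk qm qm km km qqk qm qm km; joining the 15 pieces gives the next term.

qmqqkqmqmkmqmqqkqmqmkmkmqqkqmqmkm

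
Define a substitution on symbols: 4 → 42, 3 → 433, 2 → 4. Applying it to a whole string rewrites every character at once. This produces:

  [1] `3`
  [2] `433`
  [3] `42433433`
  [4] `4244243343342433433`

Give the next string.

4244242442433433424334334244243343342433433

Applying the rule to each of the 19 symbols of 4244243343342433433 gives the pieces 42 4 42 42 4 42 433 433 42 433 433 42 4 42 433 433 42 433 433, which concatenate to the answer.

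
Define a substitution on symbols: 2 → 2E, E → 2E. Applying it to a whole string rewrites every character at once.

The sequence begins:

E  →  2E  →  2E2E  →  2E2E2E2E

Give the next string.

Apply φ to 2E2E2E2E symbol by symbol: 2→2E, E→2E, 2→2E, E→2E, 2→2E, E→2E, 2→2E, E→2E; joined: 2E 2E 2E 2E 2E 2E 2E 2E.

2E2E2E2E2E2E2E2E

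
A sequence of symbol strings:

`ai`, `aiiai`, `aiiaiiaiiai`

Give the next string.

aiiaiiaiiaiiaiiaiiaiiai

Each string is two copies of the previous one joined by 'i'.
One more doubling of aiiaiiaiiai gives the answer.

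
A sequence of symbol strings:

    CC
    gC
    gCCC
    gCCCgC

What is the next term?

gCCCgCgCCC

This is a Fibonacci-style word recurrence s(k) = s(k−1)·s(k−2): e.g. gC·CC = gCCC.
So term 5 is gCCCgC·gCCC.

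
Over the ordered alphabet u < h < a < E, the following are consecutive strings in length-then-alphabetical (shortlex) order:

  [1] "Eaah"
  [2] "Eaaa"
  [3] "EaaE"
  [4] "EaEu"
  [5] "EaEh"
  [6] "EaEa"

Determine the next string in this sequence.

EaEE

The successor of EaEa increments the rightmost position that isn't already E and resets every position after it to u.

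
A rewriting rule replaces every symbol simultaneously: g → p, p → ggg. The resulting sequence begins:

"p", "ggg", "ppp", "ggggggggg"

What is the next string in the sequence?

Apply φ to ggggggggg symbol by symbol: g→p, g→p, g→p, g→p, g→p, g→p, g→p, g→p, g→p; joined: p p p p p p p p p.

ppppppppp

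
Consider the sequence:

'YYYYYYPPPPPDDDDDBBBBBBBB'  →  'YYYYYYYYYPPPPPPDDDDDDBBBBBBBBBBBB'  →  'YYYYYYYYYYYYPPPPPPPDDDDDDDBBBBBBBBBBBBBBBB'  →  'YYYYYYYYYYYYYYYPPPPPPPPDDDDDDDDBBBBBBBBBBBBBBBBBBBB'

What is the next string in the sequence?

Term n consists of 3n Y's, followed by n+3 P's, followed by n+3 D's, followed by 4n B's, where the shown terms are n = 2, 3, 4, 5.
For the next term, n = 6, so the run lengths are 18, 9, 9, 24.

YYYYYYYYYYYYYYYYYYPPPPPPPPPDDDDDDDDDBBBBBBBBBBBBBBBBBBBBBBBB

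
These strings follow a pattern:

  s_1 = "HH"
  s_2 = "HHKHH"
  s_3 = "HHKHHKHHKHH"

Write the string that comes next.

Each string is two copies of the previous one joined by 'K'.
Doubling HHKHHKHHKHH with 'K' between the halves:

HHKHHKHHKHHKHHKHHKHHKHH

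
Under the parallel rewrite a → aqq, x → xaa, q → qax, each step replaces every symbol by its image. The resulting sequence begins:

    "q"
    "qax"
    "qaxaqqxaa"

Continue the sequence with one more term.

Apply φ to qaxaqqxaa symbol by symbol: q→qax, a→aqq, x→xaa, a→aqq, q→qax, q→qax, x→xaa, a→aqq, a→aqq; joined: qax aqq xaa aqq qax qax xaa aqq aqq.

qaxaqqxaaaqqqaxqaxxaaaqqaqq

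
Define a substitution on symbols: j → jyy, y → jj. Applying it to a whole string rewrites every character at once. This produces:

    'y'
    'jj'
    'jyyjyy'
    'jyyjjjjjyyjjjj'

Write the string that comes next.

jyyjjjjjyyjyyjyyjyyjyyjjjjjyyjyyjyyjyy

φ(jyyjjjjjyyjjjj) expands symbol-by-symbol to jyy jj jj jyy jyy jyy jyy jyy jj jj jyy jyy jyy jyy; joining the 14 pieces gives the next term.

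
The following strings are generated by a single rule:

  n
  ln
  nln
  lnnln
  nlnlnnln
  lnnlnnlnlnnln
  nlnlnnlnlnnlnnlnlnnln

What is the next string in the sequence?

lnnlnnlnlnnlnnlnlnnlnlnnlnnlnlnnln

From term 3 onward, concatenate the second-to-last term with the last: n·ln = nln, ln·nln = lnnln, …
Continuing: lnnlnnlnlnnln · nlnlnnlnlnnlnnlnlnnln gives term 8.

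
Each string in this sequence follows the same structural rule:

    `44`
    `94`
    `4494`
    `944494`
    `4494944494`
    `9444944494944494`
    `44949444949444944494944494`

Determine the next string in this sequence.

Each term (from the third on) is the two preceding terms concatenated in order: term 3 = 44·94 = 4494.
The next term joins 9444944494944494 and 44949444949444944494944494.

944494449494449444949444949444944494944494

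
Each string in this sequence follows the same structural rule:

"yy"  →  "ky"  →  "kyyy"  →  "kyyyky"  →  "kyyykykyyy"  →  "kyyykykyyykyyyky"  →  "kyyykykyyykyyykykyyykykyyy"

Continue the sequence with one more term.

Each term (from the third on) is the previous term followed by the one before it: term 3 = ky·yy = kyyy.
So term 8 is kyyykykyyykyyykykyyykykyyy·kyyykykyyykyyyky.

kyyykykyyykyyykykyyykykyyykyyykykyyykyyyky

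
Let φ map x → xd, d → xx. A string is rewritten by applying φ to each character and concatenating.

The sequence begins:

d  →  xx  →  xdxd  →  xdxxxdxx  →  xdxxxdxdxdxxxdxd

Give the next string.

φ(xdxxxdxdxdxxxdxd) expands symbol-by-symbol to xd xx xd xd xd xx xd xx xd xx xd xd xd xx xd xx; joining the 16 pieces gives the next term.

xdxxxdxdxdxxxdxxxdxxxdxdxdxxxdxx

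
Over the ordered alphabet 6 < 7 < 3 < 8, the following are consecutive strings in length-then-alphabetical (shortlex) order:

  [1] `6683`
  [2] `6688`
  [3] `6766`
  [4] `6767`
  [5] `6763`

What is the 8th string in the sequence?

6777

Advancing 3 positions from 6763 through 6763 → 6768 → 6776 reaches term 8.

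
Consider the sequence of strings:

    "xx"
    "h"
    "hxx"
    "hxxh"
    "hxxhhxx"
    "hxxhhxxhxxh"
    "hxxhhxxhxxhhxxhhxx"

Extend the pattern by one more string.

hxxhhxxhxxhhxxhhxxhxxhhxxhxxh

Each term (from the third on) is the previous term followed by the one before it: term 3 = h·xx = hxx.
Continuing: hxxhhxxhxxhhxxhhxx · hxxhhxxhxxh gives term 8.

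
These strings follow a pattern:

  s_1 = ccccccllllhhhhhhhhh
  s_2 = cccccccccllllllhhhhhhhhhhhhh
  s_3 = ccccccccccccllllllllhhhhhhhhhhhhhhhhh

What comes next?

Term n consists of 3n c's, followed by 2n l's, followed by 4n+1 h's, where the shown terms are n = 2, 3, 4.
For the next term, n = 5, so the run lengths are 15, 10, 21.

cccccccccccccccllllllllllhhhhhhhhhhhhhhhhhhhhh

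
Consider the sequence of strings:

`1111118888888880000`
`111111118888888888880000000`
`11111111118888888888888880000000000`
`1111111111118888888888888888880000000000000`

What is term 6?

Reading off run lengths: 1 runs 6, 8, 10, 12; 8 runs 9, 12, 15, 18; 0 runs 4, 7, 10, 13 — each is linear in n, where the shown terms are n = 2, 3, 4, 5.
For term 6, n = 7, so the run lengths are 16, 24, 19.

11111111111111118888888888888888888888880000000000000000000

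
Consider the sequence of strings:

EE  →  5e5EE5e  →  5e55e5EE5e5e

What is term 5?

5e55e55e55e5EE5e5e5e5e

s(k+1) = 5e5·s(k)·5e, so each term gains 5e5 as a prefix and 5e as a suffix.
From 5e55e5EE5e5e, 2 further steps: 5e55e5EE5e5e → 5e55e55e5EE5e5e5e → (answer).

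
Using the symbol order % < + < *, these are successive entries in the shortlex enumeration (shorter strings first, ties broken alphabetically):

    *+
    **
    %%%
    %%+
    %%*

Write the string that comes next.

%+%

The successor of %%* increments the rightmost position that isn't already * and resets every position after it to %.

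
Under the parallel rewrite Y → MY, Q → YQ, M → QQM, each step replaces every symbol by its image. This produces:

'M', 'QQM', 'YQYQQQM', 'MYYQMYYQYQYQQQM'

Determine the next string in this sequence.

Replace each of the 15 characters of MYYQMYYQYQYQQQM in place — QQM MY MY YQ QQM MY MY YQ MY YQ MY YQ YQ YQ QQM — and concatenate.

QQMMYMYYQQQMMYMYYQMYYQMYYQYQYQQQM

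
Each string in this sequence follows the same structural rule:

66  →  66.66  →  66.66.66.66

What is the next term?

Every step duplicates the string with '.' between the halves.
So the next term is two copies of 66.66.66.66 with '.' between the halves.

66.66.66.66.66.66.66.66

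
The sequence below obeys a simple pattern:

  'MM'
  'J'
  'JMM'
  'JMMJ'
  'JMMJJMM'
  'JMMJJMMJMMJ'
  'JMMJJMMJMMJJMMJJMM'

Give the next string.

JMMJJMMJMMJJMMJJMMJMMJJMMJMMJ

From term 3 onward, concatenate the last term with the second-to-last: J·MM = JMM, JMM·J = JMMJ, …
So term 8 is JMMJJMMJMMJJMMJJMM·JMMJJMMJMMJ.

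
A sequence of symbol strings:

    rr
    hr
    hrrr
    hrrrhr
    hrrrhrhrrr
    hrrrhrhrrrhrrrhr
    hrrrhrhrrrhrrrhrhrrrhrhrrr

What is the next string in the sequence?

This is a Fibonacci-style word recurrence s(k) = s(k−1)·s(k−2): e.g. hr·rr = hrrr.
The next term joins hrrrhrhrrrhrrrhrhrrrhrhrrr and hrrrhrhrrrhrrrhr.

hrrrhrhrrrhrrrhrhrrrhrhrrrhrrrhrhrrrhrrrhr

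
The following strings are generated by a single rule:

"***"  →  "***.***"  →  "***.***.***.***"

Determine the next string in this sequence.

Every step duplicates the string with '.' between the halves.
One more doubling of ***.***.***.*** gives the answer.

***.***.***.***.***.***.***.***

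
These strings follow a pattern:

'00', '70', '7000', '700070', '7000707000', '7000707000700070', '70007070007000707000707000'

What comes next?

From term 3 onward, concatenate the last term with the second-to-last: 70·00 = 7000, 7000·70 = 700070, …
The next term joins 70007070007000707000707000 and 7000707000700070.

700070700070007070007070007000707000700070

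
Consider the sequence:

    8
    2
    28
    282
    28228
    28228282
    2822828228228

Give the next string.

Each term (from the third on) is the previous term followed by the one before it: term 3 = 2·8 = 28.
So term 8 is 2822828228228·28228282.

282282822822828228282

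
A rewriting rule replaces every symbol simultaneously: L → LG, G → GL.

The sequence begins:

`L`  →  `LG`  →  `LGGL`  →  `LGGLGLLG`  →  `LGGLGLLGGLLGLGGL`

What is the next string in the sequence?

LGGLGLLGGLLGLGGLGLLGLGGLLGGLGLLG

Replace each of the 16 characters of LGGLGLLGGLLGLGGL in place — LG GL GL LG GL LG LG GL GL LG LG GL LG GL GL LG — and concatenate.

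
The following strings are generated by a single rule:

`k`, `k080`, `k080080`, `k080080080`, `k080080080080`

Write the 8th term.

Every step adds 080 to the end: s(k+1) = s(k)·080.
From k080080080080, 3 further steps: k080080080080 → k080080080080080 → k080080080080080080 → (answer).

k080080080080080080080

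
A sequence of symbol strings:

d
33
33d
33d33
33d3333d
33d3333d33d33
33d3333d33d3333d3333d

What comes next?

Each term (from the third on) is the previous term followed by the one before it: term 3 = 33·d = 33d.
The next term joins 33d3333d33d3333d3333d and 33d3333d33d33.

33d3333d33d3333d3333d33d3333d33d33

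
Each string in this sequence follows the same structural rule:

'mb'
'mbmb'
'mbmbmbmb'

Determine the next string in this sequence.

Every step duplicates the string.
Doubling mbmbmbmb:

mbmbmbmbmbmbmbmb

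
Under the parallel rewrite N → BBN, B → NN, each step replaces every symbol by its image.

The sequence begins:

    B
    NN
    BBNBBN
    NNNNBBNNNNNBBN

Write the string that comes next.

Replace each of the 14 characters of NNNNBBNNNNNBBN in place — BBN BBN BBN BBN NN NN BBN BBN BBN BBN BBN NN NN BBN — and concatenate.

BBNBBNBBNBBNNNNNBBNBBNBBNBBNBBNNNNNBBN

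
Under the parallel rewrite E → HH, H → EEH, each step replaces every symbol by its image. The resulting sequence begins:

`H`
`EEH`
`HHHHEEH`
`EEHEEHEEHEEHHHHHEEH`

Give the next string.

Rewriting the 19 symbols of EEHEEHEEHEEHHHHHEEH one by one yields HH HH EEH HH HH EEH HH HH EEH HH HH EEH EEH EEH EEH EEH HH HH EEH; concatenated:

HHHHEEHHHHHEEHHHHHEEHHHHHEEHEEHEEHEEHEEHHHHHEEH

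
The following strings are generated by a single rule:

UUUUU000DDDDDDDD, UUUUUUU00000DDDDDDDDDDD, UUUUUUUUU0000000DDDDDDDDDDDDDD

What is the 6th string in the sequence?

UUUUUUUUUUUUUUU0000000000000DDDDDDDDDDDDDDDDDDDDDDD

Each string has the form U^{2n+1} 0^{2n-1} D^{3n+2}, where the shown terms are n = 2, 3, 4.
Setting n = 7 gives 15, 13, 23 characters in each block.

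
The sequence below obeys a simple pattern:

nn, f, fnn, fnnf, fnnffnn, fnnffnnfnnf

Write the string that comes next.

From term 3 onward, concatenate the last term with the second-to-last: f·nn = fnn, fnn·f = fnnf, …
The next term joins fnnffnnfnnf and fnnffnn.

fnnffnnfnnffnnffnn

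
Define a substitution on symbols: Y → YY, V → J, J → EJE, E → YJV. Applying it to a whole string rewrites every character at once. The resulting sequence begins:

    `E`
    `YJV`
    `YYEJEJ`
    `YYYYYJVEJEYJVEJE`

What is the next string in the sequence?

φ(YYYYYJVEJEYJVEJE) expands symbol-by-symbol to YY YY YY YY YY EJE J YJV EJE YJV YY EJE J YJV EJE YJV; joining the 16 pieces gives the next term.

YYYYYYYYYYEJEJYJVEJEYJVYYEJEJYJVEJEYJV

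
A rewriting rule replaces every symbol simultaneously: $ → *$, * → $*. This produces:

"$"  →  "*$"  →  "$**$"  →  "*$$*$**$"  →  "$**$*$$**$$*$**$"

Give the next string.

Replace each of the 16 characters of $**$*$$**$$*$**$ in place — *$ $* $* *$ $* *$ *$ $* $* *$ *$ $* *$ $* $* *$ — and concatenate.

*$$*$**$$**$*$$*$**$*$$**$$*$**$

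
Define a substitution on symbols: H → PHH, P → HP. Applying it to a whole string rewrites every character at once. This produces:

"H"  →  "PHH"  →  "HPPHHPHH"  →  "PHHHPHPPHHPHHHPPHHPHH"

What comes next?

Rewriting the 21 symbols of PHHHPHPPHHPHHHPPHHPHH one by one yields HP PHH PHH PHH HP PHH HP HP PHH PHH HP PHH PHH PHH HP HP PHH PHH HP PHH PHH; concatenated:

HPPHHPHHPHHHPPHHHPHPPHHPHHHPPHHPHHPHHHPHPPHHPHHHPPHHPHH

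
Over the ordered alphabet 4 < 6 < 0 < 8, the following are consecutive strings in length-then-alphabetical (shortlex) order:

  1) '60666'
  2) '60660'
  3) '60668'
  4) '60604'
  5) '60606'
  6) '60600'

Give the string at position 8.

60684

Stepping forward 2 times from 60600: 60600 → 60608, then the target.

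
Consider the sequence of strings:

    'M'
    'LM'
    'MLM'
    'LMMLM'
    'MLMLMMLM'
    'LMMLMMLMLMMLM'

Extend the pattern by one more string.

From term 3 onward, concatenate the second-to-last term with the last: M·LM = MLM, LM·MLM = LMMLM, …
The next term joins MLMLMMLM and LMMLMMLMLMMLM.

MLMLMMLMLMMLMMLMLMMLM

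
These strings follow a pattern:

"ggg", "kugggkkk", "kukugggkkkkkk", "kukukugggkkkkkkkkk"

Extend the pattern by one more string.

Each term wraps the previous one in ku on the left and kkk on the right.
So the next term is ku·kukukugggkkkkkkkkk·kkk.

kukukukugggkkkkkkkkkkkk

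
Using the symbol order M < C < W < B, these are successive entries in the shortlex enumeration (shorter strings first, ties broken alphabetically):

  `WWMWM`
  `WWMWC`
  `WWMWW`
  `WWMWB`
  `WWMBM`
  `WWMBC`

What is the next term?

The successor of WWMBC increments the rightmost position that isn't already B and resets every position after it to M.

WWMBW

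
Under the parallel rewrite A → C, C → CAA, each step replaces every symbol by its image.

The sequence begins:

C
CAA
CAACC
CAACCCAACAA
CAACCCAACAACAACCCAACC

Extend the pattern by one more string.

CAACCCAACAACAACCCAACCCAACCCAACAACAACCCAACAA

φ(CAACCCAACAACAACCCAACC) expands symbol-by-symbol to CAA C C CAA CAA CAA C C CAA C C CAA C C CAA CAA CAA C C CAA CAA; joining the 21 pieces gives the next term.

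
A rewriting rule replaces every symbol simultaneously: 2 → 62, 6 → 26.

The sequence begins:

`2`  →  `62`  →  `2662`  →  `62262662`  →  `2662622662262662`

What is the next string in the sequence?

Rewriting the 16 symbols of 2662622662262662 one by one yields 62 26 26 62 26 62 62 26 26 62 62 26 62 26 26 62; concatenated:

62262662266262262662622662262662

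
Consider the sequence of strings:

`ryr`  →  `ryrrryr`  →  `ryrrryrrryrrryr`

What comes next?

s(k+1) = s(k)·r·s(k) — each term doubles the last with 'r' between the halves.
Doubling ryrrryrrryrrryr with 'r' between the halves:

ryrrryrrryrrryrrryrrryrrryrrryr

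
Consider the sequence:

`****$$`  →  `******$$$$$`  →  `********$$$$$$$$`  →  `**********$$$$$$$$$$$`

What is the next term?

************$$$$$$$$$$$$$$

Each string has the form *^{2n+2} $^{3n-1} (n = 1, 2, …).
At n = 5 the blocks have lengths 12, 14.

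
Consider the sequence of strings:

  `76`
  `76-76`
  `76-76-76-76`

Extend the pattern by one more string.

s(k+1) = s(k)·-·s(k) — each term doubles the last with '-' between the halves.
Doubling 76-76-76-76 with '-' between the halves:

76-76-76-76-76-76-76-76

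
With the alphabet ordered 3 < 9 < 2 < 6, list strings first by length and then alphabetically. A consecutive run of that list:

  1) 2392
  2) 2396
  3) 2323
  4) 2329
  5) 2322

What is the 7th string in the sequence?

2363

Continuing the enumeration 2 steps past 2322: 2322 → 2326 → (answer).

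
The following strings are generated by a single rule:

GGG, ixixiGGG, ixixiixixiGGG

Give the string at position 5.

ixixiixixiixixiixixiGGG

Every step adds ixixi at the front: s(k+1) = ixixi·s(k).
From ixixiixixiGGG, 2 further steps: ixixiixixiGGG → ixixiixixiixixiGGG → (answer).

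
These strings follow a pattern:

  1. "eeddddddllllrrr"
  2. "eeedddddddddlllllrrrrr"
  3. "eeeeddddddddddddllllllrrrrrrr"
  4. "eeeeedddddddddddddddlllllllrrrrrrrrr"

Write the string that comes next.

Each string has the form e^{n+1} d^{3n+3} l^{n+3} r^{2n+1} (n = 1, 2, …).
At n = 5 the blocks have lengths 6, 18, 8, 11.

eeeeeeddddddddddddddddddllllllllrrrrrrrrrrr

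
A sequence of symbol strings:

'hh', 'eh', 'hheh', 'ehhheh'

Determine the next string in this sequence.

hhehehhheh

From term 3 onward, concatenate the second-to-last term with the last: hh·eh = hheh, eh·hheh = ehhheh, …
The next term joins hheh and ehhheh.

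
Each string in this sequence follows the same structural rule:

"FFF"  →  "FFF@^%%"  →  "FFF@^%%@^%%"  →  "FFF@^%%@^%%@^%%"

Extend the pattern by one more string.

The strings grow by a fixed suffix @^%% each time.
Applying this once more to FFF@^%%@^%%@^%%:

FFF@^%%@^%%@^%%@^%%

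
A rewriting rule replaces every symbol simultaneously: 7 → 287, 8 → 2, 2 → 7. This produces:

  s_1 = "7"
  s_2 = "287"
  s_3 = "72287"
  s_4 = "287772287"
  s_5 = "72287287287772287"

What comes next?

Rewriting the 17 symbols of 72287287287772287 one by one yields 287 7 7 2 287 7 2 287 7 2 287 287 287 7 7 2 287; concatenated:

2877722877228772287287287772287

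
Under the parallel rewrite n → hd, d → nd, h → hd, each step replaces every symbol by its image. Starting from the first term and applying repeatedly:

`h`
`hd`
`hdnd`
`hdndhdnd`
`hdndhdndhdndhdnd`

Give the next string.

Rewriting the 16 symbols of hdndhdndhdndhdnd one by one yields hd nd hd nd hd nd hd nd hd nd hd nd hd nd hd nd; concatenated:

hdndhdndhdndhdndhdndhdndhdndhdnd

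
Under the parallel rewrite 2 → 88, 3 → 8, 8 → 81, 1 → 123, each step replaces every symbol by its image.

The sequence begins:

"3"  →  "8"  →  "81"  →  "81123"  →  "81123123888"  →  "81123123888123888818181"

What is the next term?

φ(81123123888123888818181) expands symbol-by-symbol to 81 123 123 88 8 123 88 8 81 81 81 123 88 8 81 81 81 81 123 81 123 81 123; joining the 23 pieces gives the next term.

81123123888123888818181123888818181811238112381123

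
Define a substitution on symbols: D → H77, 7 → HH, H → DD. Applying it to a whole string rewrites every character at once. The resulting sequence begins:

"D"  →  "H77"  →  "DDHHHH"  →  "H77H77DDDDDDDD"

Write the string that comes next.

DDHHHHDDHHHHH77H77H77H77H77H77H77H77

φ(H77H77DDDDDDDD) expands symbol-by-symbol to DD HH HH DD HH HH H77 H77 H77 H77 H77 H77 H77 H77; joining the 14 pieces gives the next term.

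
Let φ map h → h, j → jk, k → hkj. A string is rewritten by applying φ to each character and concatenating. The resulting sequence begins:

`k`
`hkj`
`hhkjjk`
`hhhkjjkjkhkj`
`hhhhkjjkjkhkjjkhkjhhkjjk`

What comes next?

φ(hhhhkjjkjkhkjjkhkjhhkjjk) expands symbol-by-symbol to h h h h hkj jk jk hkj jk hkj h hkj jk jk hkj h hkj jk h h hkj jk jk hkj; joining the 24 pieces gives the next term.

hhhhhkjjkjkhkjjkhkjhhkjjkjkhkjhhkjjkhhhkjjkjkhkj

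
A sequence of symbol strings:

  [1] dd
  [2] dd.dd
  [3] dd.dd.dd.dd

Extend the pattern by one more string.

Every step duplicates the string with '.' between the halves.
Doubling dd.dd.dd.dd with '.' between the halves:

dd.dd.dd.dd.dd.dd.dd.dd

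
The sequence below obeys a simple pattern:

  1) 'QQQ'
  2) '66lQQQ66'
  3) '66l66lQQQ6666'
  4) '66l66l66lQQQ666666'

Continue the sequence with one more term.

Every step adds 66l to the front and 66 to the end of the previous string.
One more step from 66l66l66lQQQ666666 gives the answer.

66l66l66l66lQQQ66666666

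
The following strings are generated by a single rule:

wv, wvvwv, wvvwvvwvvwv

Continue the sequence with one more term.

s(k+1) = s(k)·v·s(k) — each term doubles the last with 'v' between the halves.
One more doubling of wvvwvvwvvwv gives the answer.

wvvwvvwvvwvvwvvwvvwvvwv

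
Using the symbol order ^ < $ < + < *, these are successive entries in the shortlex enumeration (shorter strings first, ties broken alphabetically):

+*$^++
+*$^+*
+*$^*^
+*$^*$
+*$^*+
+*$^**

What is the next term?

+*$$^^

Treat +*$^** as a base-4 numeral over the given alphabet and add one, carrying through any trailing *'s.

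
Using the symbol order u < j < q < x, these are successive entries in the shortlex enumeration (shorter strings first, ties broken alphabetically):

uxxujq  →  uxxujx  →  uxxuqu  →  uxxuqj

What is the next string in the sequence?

Find the rightmost character of uxxuqj below x, bump it to the next letter, and reset everything to its right to u.

uxxuqq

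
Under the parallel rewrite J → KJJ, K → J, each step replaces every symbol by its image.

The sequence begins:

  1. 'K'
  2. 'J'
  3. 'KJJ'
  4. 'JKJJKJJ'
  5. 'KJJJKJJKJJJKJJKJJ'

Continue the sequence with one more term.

φ(KJJJKJJKJJJKJJKJJ) expands symbol-by-symbol to J KJJ KJJ KJJ J KJJ KJJ J KJJ KJJ KJJ J KJJ KJJ J KJJ KJJ; joining the 17 pieces gives the next term.

JKJJKJJKJJJKJJKJJJKJJKJJKJJJKJJKJJJKJJKJJ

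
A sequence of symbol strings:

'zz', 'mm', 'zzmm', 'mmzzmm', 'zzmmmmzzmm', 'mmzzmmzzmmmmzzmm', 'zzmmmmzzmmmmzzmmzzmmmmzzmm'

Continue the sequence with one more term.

mmzzmmzzmmmmzzmmzzmmmmzzmmmmzzmmzzmmmmzzmm

From term 3 onward, concatenate the second-to-last term with the last: zz·mm = zzmm, mm·zzmm = mmzzmm, …
The next term joins mmzzmmzzmmmmzzmm and zzmmmmzzmmmmzzmmzzmmmmzzmm.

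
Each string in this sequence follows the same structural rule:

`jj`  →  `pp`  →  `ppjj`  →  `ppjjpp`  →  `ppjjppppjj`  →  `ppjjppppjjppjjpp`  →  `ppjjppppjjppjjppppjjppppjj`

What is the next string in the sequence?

ppjjppppjjppjjppppjjppppjjppjjppppjjppjjpp

Each term (from the third on) is the previous term followed by the one before it: term 3 = pp·jj = ppjj.
So term 8 is ppjjppppjjppjjppppjjppppjj·ppjjppppjjppjjpp.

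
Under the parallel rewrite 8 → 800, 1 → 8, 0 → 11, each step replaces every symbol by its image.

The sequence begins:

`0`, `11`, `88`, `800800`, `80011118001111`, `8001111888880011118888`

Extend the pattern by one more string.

Applying the rule to each of the 22 symbols of 8001111888880011118888 gives the pieces 800 11 11 8 8 8 8 800 800 800 800 800 11 11 8 8 8 8 800 800 800 800, which concatenate to the answer.

8001111888880080080080080011118888800800800800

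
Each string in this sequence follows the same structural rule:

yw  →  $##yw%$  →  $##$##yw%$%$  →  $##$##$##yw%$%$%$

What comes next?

s(k+1) = $##·s(k)·%$, so each term gains $## as a prefix and %$ as a suffix.
Applying this once more to $##$##$##yw%$%$%$:

$##$##$##$##yw%$%$%$%$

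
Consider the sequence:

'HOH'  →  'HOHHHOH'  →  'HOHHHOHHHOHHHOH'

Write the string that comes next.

Every step duplicates the string with 'H' between the halves.
One more doubling of HOHHHOHHHOHHHOH gives the answer.

HOHHHOHHHOHHHOHHHOHHHOHHHOHHHOH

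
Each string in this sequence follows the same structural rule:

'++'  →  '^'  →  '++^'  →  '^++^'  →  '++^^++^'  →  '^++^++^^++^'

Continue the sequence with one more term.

++^^++^^++^++^^++^

Each term (from the third on) is the two preceding terms concatenated in order: term 3 = ++·^ = ++^.
Continuing: ++^^++^ · ^++^++^^++^ gives term 7.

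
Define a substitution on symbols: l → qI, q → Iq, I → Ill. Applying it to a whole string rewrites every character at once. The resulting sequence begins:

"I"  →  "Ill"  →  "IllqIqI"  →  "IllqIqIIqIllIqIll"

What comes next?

Replace each of the 17 characters of IllqIqIIqIllIqIll in place — Ill qI qI Iq Ill Iq Ill Ill Iq Ill qI qI Ill Iq Ill qI qI — and concatenate.

IllqIqIIqIllIqIllIllIqIllqIqIIllIqIllqIqI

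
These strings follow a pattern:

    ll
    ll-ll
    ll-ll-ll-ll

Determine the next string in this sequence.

Each string is two copies of the previous one joined by '-'.
One more doubling of ll-ll-ll-ll gives the answer.

ll-ll-ll-ll-ll-ll-ll-ll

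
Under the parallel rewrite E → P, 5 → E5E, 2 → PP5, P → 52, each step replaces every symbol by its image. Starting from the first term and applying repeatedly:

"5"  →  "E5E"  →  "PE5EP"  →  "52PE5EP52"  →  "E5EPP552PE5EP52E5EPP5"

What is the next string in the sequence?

Applying the rule to each of the 21 symbols of E5EPP552PE5EP52E5EPP5 gives the pieces P E5E P 52 52 E5E E5E PP5 52 P E5E P 52 E5E PP5 P E5E P 52 52 E5E, which concatenate to the answer.

PE5EP5252E5EE5EPP552PE5EP52E5EPP5PE5EP5252E5E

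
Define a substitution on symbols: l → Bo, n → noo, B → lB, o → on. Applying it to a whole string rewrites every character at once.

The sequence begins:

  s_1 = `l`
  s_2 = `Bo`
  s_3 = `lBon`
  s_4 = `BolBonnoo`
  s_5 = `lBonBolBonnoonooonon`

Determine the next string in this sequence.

BolBonnoolBonBolBonnoonooononnooonononnooonnoo

Applying the rule to each of the 20 symbols of lBonBolBonnoonooonon gives the pieces Bo lB on noo lB on Bo lB on noo noo on on noo on on on noo on noo, which concatenate to the answer.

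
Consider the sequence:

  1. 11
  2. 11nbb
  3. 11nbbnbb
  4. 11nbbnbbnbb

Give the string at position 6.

11nbbnbbnbbnbbnbb

Each term is the previous one with nbb appended.
From 11nbbnbbnbb, 2 further steps: 11nbbnbbnbb → 11nbbnbbnbbnbb → (answer).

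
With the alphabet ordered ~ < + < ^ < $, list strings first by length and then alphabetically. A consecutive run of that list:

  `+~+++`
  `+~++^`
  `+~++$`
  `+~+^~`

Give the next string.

The successor of +~+^~ increments the rightmost position that isn't already $ and resets every position after it to ~.

+~+^+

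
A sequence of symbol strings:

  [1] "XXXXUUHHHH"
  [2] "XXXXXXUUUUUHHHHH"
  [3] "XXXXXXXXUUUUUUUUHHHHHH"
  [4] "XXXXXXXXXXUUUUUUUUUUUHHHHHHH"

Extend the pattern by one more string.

XXXXXXXXXXXXUUUUUUUUUUUUUUHHHHHHHH

The n-th term is 2n+2 X's then 3n-1 U's then n+3 H's (n = 1, 2, …).
At n = 5 the blocks have lengths 12, 14, 8.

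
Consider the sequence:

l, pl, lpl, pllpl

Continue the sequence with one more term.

Each term (from the third on) is the two preceding terms concatenated in order: term 3 = l·pl = lpl.
So term 5 is lpl·pllpl.

lplpllpl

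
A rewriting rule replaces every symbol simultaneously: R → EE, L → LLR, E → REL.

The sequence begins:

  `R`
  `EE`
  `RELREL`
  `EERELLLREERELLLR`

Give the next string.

Replace each of the 16 characters of EERELLLREERELLLR in place — REL REL EE REL LLR LLR LLR EE REL REL EE REL LLR LLR LLR EE — and concatenate.

RELRELEERELLLRLLRLLREERELRELEERELLLRLLRLLREE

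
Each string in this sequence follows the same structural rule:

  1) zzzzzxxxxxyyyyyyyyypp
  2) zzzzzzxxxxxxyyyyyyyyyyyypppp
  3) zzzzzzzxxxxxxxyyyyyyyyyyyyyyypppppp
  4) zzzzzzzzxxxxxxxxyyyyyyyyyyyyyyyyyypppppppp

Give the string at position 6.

zzzzzzzzzzxxxxxxxxxxyyyyyyyyyyyyyyyyyyyyyyyypppppppppppp

Each string has the form z^{n+3} x^{n+3} y^{3n+3} p^{2n-2}, where the shown terms are n = 2, 3, 4, 5.
For term 6, n = 7, so the run lengths are 10, 10, 24, 12.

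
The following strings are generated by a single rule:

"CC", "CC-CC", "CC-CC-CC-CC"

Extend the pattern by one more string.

Every step duplicates the string with '-' between the halves.
Doubling CC-CC-CC-CC with '-' between the halves:

CC-CC-CC-CC-CC-CC-CC-CC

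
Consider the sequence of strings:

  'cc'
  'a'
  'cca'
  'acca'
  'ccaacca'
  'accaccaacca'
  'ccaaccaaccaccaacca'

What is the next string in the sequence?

From term 3 onward, concatenate the second-to-last term with the last: cc·a = cca, a·cca = acca, …
So term 8 is accaccaacca·ccaaccaaccaccaacca.

accaccaaccaccaaccaaccaccaacca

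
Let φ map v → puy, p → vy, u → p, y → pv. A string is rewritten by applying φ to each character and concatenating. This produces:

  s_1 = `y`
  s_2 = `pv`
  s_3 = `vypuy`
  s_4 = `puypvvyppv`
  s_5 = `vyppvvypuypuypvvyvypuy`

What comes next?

Applying the rule to each of the 22 symbols of vyppvvypuypuypvvyvypuy gives the pieces puy pv vy vy puy puy pv vy p pv vy p pv vy puy puy pv puy pv vy p pv, which concatenate to the answer.

puypvvyvypuypuypvvyppvvyppvvypuypuypvpuypvvyppv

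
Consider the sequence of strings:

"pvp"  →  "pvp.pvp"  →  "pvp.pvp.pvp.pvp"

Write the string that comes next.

pvp.pvp.pvp.pvp.pvp.pvp.pvp.pvp

s(k+1) = s(k)·.·s(k) — each term doubles the last with '.' between the halves.
One more doubling of pvp.pvp.pvp.pvp gives the answer.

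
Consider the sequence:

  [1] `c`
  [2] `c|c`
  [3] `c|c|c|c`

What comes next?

c|c|c|c|c|c|c|c

Each string is two copies of the previous one joined by '|'.
One more doubling of c|c|c|c gives the answer.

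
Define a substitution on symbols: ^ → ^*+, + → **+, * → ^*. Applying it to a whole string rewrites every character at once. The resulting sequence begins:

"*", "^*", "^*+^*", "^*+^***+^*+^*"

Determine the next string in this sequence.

Rewriting the 13 symbols of ^*+^***+^*+^* one by one yields ^*+ ^* **+ ^*+ ^* ^* ^* **+ ^*+ ^* **+ ^*+ ^*; concatenated:

^*+^***+^*+^*^*^***+^*+^***+^*+^*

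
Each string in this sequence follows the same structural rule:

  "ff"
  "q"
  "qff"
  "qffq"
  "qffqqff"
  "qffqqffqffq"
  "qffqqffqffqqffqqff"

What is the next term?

qffqqffqffqqffqqffqffqqffqffq

Each term (from the third on) is the previous term followed by the one before it: term 3 = q·ff = qff.
Continuing: qffqqffqffqqffqqff · qffqqffqffq gives term 8.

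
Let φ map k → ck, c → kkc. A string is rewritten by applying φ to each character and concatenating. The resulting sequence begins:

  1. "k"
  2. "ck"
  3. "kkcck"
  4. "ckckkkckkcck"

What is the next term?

kkcckkkcckckckkkcckckkkckkcck

Expanding ckckkkckkcck: c→kkc, k→ck, c→kkc, k→ck, k→ck, k→ck, c→kkc, k→ck, k→ck, c→kkc, c→kkc, k→ck. Concatenated: kkc ck kkc ck ck ck kkc ck ck kkc kkc ck.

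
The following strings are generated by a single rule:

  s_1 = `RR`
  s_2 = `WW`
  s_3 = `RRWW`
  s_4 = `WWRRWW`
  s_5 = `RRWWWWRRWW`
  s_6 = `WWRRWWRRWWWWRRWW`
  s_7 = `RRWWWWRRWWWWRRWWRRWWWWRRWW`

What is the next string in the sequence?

From term 3 onward, concatenate the second-to-last term with the last: RR·WW = RRWW, WW·RRWW = WWRRWW, …
The next term joins WWRRWWRRWWWWRRWW and RRWWWWRRWWWWRRWWRRWWWWRRWW.

WWRRWWRRWWWWRRWWRRWWWWRRWWWWRRWWRRWWWWRRWW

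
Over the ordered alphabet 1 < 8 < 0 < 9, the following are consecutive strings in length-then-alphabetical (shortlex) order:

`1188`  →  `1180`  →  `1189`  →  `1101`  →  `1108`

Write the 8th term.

Stepping forward 3 times from 1108: 1108 → 1100 → 1109, then the target.

1191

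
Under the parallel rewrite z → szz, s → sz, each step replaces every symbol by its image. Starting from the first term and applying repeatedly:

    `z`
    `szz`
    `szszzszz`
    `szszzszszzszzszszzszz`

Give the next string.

szszzszszzszzszszzszszzszzszszzszzszszzszszzszzszszzszz

φ(szszzszszzszzszszzszz) expands symbol-by-symbol to sz szz sz szz szz sz szz sz szz szz sz szz szz sz szz sz szz szz sz szz szz; joining the 21 pieces gives the next term.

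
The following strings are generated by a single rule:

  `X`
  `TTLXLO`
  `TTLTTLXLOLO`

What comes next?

Each term wraps the previous one in TTL on the left and LO on the right.
So the next term is TTL·TTLTTLXLOLO·LO.

TTLTTLTTLXLOLOLO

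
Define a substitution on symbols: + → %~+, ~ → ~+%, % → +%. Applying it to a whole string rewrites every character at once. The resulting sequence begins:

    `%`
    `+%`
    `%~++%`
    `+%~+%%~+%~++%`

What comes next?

φ(+%~+%%~+%~++%) expands symbol-by-symbol to %~+ +% ~+% %~+ +% +% ~+% %~+ +% ~+% %~+ %~+ +%; joining the 13 pieces gives the next term.

%~++%~+%%~++%+%~+%%~++%~+%%~+%~++%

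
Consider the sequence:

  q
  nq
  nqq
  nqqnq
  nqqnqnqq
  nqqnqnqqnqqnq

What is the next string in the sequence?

nqqnqnqqnqqnqnqqnqnqq

Each term (from the third on) is the previous term followed by the one before it: term 3 = nq·q = nqq.
Continuing: nqqnqnqqnqqnq · nqqnqnqq gives term 7.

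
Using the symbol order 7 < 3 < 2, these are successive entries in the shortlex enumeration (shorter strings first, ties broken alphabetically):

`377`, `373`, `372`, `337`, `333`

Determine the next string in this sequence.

332

Treat 333 as a base-3 numeral over the given alphabet and add one, carrying through any trailing 2's.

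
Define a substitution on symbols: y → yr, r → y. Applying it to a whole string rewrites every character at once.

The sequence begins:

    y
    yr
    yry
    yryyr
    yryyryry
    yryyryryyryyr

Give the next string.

Replace each of the 13 characters of yryyryryyryyr in place — yr y yr yr y yr y yr yr y yr yr y — and concatenate.

yryyryryyryyryryyryry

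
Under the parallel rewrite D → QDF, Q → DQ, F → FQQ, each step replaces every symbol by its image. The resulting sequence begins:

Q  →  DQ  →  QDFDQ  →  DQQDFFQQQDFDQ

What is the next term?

QDFDQDQQDFFQQFQQDQDQDQQDFFQQQDFDQ

Applying the rule to each of the 13 symbols of DQQDFFQQQDFDQ gives the pieces QDF DQ DQ QDF FQQ FQQ DQ DQ DQ QDF FQQ QDF DQ, which concatenate to the answer.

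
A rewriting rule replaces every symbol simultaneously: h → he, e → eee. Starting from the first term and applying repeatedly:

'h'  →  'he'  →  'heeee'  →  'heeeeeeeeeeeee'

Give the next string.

Rewriting the 14 symbols of heeeeeeeeeeeee one by one yields he eee eee eee eee eee eee eee eee eee eee eee eee eee; concatenated:

heeeeeeeeeeeeeeeeeeeeeeeeeeeeeeeeeeeeeeee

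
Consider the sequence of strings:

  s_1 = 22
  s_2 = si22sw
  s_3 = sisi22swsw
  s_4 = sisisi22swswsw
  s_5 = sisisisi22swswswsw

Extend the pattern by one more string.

Each term wraps the previous one in si on the left and sw on the right.
So the next term is si·sisisisi22swswswsw·sw.

sisisisisi22swswswswsw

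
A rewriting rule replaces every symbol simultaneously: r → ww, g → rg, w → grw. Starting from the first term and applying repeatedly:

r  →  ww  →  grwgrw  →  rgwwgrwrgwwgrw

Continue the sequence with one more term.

Rewriting the 14 symbols of rgwwgrwrgwwgrw one by one yields ww rg grw grw rg ww grw ww rg grw grw rg ww grw; concatenated:

wwrggrwgrwrgwwgrwwwrggrwgrwrgwwgrw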